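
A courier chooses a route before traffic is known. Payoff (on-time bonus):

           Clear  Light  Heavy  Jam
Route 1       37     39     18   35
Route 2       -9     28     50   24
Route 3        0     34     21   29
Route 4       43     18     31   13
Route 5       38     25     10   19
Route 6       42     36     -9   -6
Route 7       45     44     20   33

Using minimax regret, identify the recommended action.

Route 4

Column bests: Clear=45, Light=44, Heavy=50, Jam=35.
Route 1 regrets: 8, 5, 32, 0 → max 32
Route 2 regrets: 54, 16, 0, 11 → max 54
Route 3 regrets: 45, 10, 29, 6 → max 45
Route 4 regrets: 2, 26, 19, 22 → max 26
Route 5 regrets: 7, 19, 40, 16 → max 40
Route 6 regrets: 3, 8, 59, 41 → max 59
Route 7 regrets: 0, 0, 30, 2 → max 30
Smallest max regret = 26 → Route 4.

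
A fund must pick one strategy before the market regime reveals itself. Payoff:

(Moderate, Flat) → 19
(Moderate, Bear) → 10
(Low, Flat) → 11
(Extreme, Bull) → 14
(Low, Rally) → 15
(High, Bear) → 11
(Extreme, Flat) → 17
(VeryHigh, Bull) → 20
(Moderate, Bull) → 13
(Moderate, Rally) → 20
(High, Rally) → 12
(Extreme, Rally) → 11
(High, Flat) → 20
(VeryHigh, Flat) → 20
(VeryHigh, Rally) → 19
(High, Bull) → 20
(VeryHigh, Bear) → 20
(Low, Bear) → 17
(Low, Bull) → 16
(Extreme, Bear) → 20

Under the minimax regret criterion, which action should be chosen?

Column bests: Bear=20, Flat=20, Bull=20, Rally=20.
Low regrets: 3, 9, 4, 5 → max 9
Moderate regrets: 10, 1, 7, 0 → max 10
High regrets: 9, 0, 0, 8 → max 9
VeryHigh regrets: 0, 0, 0, 1 → max 1
Extreme regrets: 0, 3, 6, 9 → max 9
Smallest max regret = 1 → VeryHigh.

VeryHigh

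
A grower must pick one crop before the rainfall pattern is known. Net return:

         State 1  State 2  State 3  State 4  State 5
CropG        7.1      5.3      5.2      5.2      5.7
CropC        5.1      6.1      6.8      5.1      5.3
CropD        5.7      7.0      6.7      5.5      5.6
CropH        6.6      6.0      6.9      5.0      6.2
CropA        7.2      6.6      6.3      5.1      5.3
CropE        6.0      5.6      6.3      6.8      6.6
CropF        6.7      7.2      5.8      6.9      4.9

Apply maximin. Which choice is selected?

Row minima: CropG=5.2, CropC=5.1, CropD=5.5, CropH=5.0, CropA=5.1, CropE=5.6, CropF=4.9
Best worst-case = 5.6 → CropE.

CropE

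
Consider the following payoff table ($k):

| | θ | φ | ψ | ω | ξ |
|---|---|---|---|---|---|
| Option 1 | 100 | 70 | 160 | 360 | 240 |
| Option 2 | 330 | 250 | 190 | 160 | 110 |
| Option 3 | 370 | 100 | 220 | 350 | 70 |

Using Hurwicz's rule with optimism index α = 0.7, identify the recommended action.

Option 3

Option 1: 0.7·360 + 0.3·70 = 273
Option 2: 0.7·330 + 0.3·110 = 264
Option 3: 0.7·370 + 0.3·70 = 280
Highest Hurwicz score = 280 → Option 3.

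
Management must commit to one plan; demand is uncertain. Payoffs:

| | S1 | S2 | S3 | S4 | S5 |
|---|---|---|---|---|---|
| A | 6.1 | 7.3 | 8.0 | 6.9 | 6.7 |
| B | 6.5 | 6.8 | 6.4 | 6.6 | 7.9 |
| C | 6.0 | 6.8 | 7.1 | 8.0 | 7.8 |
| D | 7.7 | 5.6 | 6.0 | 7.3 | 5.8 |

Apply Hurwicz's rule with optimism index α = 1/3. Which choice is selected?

B

A: 1/3·8.0 + 2/3·6.1 = 101/15
B: 1/3·7.9 + 2/3·6.4 = 6.9
C: 1/3·8.0 + 2/3·6.0 = 20/3
D: 1/3·7.7 + 2/3·5.6 = 6.3
Highest Hurwicz score = 6.9 → B.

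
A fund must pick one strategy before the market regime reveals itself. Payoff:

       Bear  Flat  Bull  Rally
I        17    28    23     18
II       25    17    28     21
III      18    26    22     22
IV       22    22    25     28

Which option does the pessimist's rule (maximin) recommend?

IV

Row minima: I=17, II=17, III=18, IV=22
Best worst-case = 22 → IV.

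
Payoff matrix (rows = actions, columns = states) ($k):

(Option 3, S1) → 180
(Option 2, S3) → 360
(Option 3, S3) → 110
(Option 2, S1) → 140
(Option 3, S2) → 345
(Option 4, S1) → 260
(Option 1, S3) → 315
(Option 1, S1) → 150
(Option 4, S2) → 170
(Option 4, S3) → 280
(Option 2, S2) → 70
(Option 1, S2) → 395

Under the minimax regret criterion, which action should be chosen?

Column bests: S1=260, S2=395, S3=360.
Option 1 regrets: 110, 0, 45 → max 110
Option 2 regrets: 120, 325, 0 → max 325
Option 3 regrets: 80, 50, 250 → max 250
Option 4 regrets: 0, 225, 80 → max 225
Smallest max regret = 110 → Option 1.

Option 1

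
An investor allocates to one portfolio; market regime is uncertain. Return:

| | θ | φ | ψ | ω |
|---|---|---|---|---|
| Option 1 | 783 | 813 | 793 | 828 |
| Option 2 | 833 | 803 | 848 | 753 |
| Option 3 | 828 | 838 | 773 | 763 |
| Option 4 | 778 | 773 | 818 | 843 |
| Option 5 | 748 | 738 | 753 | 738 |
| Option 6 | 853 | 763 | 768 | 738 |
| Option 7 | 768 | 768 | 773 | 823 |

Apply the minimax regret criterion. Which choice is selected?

Column bests: θ=853, φ=838, ψ=848, ω=843.
Option 1 regrets: 70, 25, 55, 15 → max 70
Option 2 regrets: 20, 35, 0, 90 → max 90
Option 3 regrets: 25, 0, 75, 80 → max 80
Option 4 regrets: 75, 65, 30, 0 → max 75
Option 5 regrets: 105, 100, 95, 105 → max 105
Option 6 regrets: 0, 75, 80, 105 → max 105
Option 7 regrets: 85, 70, 75, 20 → max 85
Smallest max regret = 70 → Option 1.

Option 1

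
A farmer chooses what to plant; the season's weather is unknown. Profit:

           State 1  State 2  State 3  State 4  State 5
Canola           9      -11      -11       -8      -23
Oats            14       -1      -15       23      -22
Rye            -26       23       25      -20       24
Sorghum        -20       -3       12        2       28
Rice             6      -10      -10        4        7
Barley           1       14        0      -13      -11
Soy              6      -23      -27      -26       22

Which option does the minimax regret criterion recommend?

Column bests: State 1=14, State 2=23, State 3=25, State 4=23, State 5=28.
Canola regrets: 5, 34, 36, 31, 51 → max 51
Oats regrets: 0, 24, 40, 0, 50 → max 50
Rye regrets: 40, 0, 0, 43, 4 → max 43
Sorghum regrets: 34, 26, 13, 21, 0 → max 34
Rice regrets: 8, 33, 35, 19, 21 → max 35
Barley regrets: 13, 9, 25, 36, 39 → max 39
Soy regrets: 8, 46, 52, 49, 6 → max 52
Smallest max regret = 34 → Sorghum.

Sorghum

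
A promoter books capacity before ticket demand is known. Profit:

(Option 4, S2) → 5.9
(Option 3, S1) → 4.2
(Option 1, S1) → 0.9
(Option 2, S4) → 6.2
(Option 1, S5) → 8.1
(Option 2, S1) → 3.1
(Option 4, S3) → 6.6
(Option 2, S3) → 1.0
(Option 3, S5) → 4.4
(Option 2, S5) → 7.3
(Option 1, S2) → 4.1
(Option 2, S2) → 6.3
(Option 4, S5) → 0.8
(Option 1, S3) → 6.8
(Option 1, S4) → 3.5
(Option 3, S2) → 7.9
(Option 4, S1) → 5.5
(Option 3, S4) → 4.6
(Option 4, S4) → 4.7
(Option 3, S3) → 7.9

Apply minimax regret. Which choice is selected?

Option 3

Column bests: S1=5.5, S2=7.9, S3=7.9, S4=6.2, S5=8.1.
Option 1 regrets: 4.6, 3.8, 1.1, 2.7, 0.0 → max 4.6
Option 2 regrets: 2.4, 1.6, 6.9, 0.0, 0.8 → max 6.9
Option 3 regrets: 1.3, 0.0, 0.0, 1.6, 3.7 → max 3.7
Option 4 regrets: 0.0, 2.0, 1.3, 1.5, 7.3 → max 7.3
Smallest max regret = 3.7 → Option 3.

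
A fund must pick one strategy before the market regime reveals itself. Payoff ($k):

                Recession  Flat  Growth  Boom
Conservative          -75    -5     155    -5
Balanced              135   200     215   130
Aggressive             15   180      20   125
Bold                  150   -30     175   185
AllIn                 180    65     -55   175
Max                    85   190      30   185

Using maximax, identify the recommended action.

Balanced

Row maxima: Conservative=155, Balanced=215, Aggressive=180, Bold=185, AllIn=180, Max=190
Best best-case = 215 → Balanced.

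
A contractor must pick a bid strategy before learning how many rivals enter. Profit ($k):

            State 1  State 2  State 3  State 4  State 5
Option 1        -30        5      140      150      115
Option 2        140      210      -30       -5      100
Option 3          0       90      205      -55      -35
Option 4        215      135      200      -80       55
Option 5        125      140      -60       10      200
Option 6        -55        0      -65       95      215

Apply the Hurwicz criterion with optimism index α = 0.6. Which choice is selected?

Option 1: 0.6·150 + 0.4·(-30) = 78
Option 2: 0.6·210 + 0.4·(-30) = 114
Option 3: 0.6·205 + 0.4·(-55) = 101
Option 4: 0.6·215 + 0.4·(-80) = 97
Option 5: 0.6·200 + 0.4·(-60) = 96
Option 6: 0.6·215 + 0.4·(-65) = 103
Highest Hurwicz score = 114 → Option 2.

Option 2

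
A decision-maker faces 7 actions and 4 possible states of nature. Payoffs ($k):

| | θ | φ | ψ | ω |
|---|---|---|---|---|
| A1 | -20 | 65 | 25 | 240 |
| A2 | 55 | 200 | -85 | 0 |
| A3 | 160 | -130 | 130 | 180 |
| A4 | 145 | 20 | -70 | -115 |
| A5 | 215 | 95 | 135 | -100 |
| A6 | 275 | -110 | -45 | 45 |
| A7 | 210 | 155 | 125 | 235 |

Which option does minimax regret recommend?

A7

Column bests: θ=275, φ=200, ψ=135, ω=240.
A1 regrets: 295, 135, 110, 0 → max 295
A2 regrets: 220, 0, 220, 240 → max 240
A3 regrets: 115, 330, 5, 60 → max 330
A4 regrets: 130, 180, 205, 355 → max 355
A5 regrets: 60, 105, 0, 340 → max 340
A6 regrets: 0, 310, 180, 195 → max 310
A7 regrets: 65, 45, 10, 5 → max 65
Smallest max regret = 65 → A7.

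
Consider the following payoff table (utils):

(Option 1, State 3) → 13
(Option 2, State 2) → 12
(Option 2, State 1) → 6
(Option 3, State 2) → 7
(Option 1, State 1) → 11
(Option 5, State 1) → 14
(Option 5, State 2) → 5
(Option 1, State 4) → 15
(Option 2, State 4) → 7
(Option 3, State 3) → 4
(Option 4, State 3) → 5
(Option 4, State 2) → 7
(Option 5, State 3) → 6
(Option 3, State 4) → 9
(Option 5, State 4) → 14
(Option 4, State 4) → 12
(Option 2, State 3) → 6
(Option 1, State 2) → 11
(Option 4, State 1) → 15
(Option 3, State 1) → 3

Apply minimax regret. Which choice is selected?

Option 1

Column bests: State 1=15, State 2=12, State 3=13, State 4=15.
Option 1 regrets: 4, 1, 0, 0 → max 4
Option 2 regrets: 9, 0, 7, 8 → max 9
Option 3 regrets: 12, 5, 9, 6 → max 12
Option 4 regrets: 0, 5, 8, 3 → max 8
Option 5 regrets: 1, 7, 7, 1 → max 7
Smallest max regret = 4 → Option 1.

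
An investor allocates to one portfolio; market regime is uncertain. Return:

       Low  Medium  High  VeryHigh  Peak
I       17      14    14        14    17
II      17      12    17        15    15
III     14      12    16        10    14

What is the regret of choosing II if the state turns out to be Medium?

2

Best payoff under Medium is 14.
Regret = 14 − 12 = 2.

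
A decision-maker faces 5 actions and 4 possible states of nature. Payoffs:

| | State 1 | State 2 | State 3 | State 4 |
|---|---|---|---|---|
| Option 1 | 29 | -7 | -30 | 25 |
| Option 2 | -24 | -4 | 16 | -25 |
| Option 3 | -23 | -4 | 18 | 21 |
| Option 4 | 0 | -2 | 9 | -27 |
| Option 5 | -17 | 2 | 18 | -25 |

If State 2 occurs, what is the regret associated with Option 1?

Best payoff under State 2 is 2.
Regret = 2 − (-7) = 9.

9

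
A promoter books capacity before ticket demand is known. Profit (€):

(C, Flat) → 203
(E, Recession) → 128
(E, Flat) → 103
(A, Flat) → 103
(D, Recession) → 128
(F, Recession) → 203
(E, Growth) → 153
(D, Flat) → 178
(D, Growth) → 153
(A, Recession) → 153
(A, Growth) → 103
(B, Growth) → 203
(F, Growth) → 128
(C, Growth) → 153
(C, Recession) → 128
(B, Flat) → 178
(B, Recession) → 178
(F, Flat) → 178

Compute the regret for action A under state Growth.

Best payoff under Growth is 203.
Regret = 203 − 103 = 100.

100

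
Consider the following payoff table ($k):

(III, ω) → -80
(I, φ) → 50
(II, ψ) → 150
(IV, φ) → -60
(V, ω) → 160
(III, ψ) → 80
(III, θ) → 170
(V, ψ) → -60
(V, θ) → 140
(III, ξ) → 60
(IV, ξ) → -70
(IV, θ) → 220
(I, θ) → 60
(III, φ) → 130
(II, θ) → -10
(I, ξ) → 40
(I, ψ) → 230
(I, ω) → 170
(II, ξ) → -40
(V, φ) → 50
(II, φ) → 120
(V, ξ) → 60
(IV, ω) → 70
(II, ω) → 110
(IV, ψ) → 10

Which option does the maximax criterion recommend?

I

Row maxima: I=230, II=150, III=170, IV=220, V=160
Best best-case = 230 → I.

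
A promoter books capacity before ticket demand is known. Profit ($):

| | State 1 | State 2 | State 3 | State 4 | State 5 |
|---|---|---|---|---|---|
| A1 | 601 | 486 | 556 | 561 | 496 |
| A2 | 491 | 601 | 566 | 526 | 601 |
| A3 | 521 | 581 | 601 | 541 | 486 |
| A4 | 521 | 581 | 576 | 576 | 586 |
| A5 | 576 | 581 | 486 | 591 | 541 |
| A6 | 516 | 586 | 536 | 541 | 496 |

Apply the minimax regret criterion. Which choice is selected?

Column bests: State 1=601, State 2=601, State 3=601, State 4=591, State 5=601.
A1 regrets: 0, 115, 45, 30, 105 → max 115
A2 regrets: 110, 0, 35, 65, 0 → max 110
A3 regrets: 80, 20, 0, 50, 115 → max 115
A4 regrets: 80, 20, 25, 15, 15 → max 80
A5 regrets: 25, 20, 115, 0, 60 → max 115
A6 regrets: 85, 15, 65, 50, 105 → max 105
Smallest max regret = 80 → A4.

A4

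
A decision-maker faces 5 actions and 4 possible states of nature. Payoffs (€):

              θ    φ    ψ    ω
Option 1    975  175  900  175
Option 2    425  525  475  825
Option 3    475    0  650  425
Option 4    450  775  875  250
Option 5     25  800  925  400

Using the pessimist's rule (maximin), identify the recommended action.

Option 2

Row minima: Option 1=175, Option 2=425, Option 3=0, Option 4=250, Option 5=25
Best worst-case = 425 → Option 2.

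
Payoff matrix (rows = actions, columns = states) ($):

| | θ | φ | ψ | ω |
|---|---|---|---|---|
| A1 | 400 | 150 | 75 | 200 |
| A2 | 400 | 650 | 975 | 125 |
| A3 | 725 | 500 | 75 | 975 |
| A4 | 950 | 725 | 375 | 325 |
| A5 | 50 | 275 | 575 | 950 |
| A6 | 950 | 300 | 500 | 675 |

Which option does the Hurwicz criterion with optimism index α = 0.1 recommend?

A1: 0.1·400 + 0.9·75 = 107.5
A2: 0.1·975 + 0.9·125 = 210
A3: 0.1·975 + 0.9·75 = 165
A4: 0.1·950 + 0.9·325 = 387.5
A5: 0.1·950 + 0.9·50 = 140
A6: 0.1·950 + 0.9·300 = 365
Highest Hurwicz score = 387.5 → A4.

A4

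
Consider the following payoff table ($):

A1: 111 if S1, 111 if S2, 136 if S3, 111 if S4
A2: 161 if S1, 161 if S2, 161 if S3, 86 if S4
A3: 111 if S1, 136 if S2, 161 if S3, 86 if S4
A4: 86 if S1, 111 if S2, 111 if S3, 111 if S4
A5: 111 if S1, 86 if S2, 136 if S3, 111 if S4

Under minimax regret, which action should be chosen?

Column bests: S1=161, S2=161, S3=161, S4=111.
A1 regrets: 50, 50, 25, 0 → max 50
A2 regrets: 0, 0, 0, 25 → max 25
A3 regrets: 50, 25, 0, 25 → max 50
A4 regrets: 75, 50, 50, 0 → max 75
A5 regrets: 50, 75, 25, 0 → max 75
Smallest max regret = 25 → A2.

A2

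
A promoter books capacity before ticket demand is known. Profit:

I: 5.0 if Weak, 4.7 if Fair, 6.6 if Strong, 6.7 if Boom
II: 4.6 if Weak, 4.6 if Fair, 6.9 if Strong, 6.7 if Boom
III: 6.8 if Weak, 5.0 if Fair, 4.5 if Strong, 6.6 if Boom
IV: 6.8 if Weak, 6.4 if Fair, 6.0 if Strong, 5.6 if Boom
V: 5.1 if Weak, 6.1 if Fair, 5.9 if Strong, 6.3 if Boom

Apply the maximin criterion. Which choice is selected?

IV

Row minima: I=4.7, II=4.6, III=4.5, IV=5.6, V=5.1
Best worst-case = 5.6 → IV.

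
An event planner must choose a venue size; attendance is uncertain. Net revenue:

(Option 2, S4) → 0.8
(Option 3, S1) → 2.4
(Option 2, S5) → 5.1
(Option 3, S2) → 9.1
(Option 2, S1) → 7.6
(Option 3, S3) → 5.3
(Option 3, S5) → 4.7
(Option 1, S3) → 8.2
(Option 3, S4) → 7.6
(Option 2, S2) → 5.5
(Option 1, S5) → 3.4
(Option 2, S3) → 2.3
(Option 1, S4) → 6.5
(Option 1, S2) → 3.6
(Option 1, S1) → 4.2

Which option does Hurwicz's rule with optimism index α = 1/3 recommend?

Option 1

Option 1: 1/3·8.2 + 2/3·3.4 = 5
Option 2: 1/3·7.6 + 2/3·0.8 = 46/15
Option 3: 1/3·9.1 + 2/3·2.4 = 139/30
Highest Hurwicz score = 5 → Option 1.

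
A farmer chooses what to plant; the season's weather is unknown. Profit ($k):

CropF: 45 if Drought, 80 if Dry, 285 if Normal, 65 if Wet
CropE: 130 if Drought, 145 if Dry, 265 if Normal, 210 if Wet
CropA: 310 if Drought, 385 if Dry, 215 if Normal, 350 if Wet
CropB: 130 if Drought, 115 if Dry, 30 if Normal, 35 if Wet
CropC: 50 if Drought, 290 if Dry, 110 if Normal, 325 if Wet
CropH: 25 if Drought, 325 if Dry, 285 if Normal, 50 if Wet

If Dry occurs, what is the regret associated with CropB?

270

Best payoff under Dry is 385.
Regret = 385 − 115 = 270.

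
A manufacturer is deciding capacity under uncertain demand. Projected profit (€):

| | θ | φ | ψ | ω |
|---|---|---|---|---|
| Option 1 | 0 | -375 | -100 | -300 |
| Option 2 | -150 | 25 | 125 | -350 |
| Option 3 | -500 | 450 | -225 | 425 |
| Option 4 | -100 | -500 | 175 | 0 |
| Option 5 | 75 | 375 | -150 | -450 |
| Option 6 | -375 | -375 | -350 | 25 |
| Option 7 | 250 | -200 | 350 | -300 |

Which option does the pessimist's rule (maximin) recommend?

Option 7

Row minima: Option 1=-375, Option 2=-350, Option 3=-500, Option 4=-500, Option 5=-450, Option 6=-375, Option 7=-300
Best worst-case = -300 → Option 7.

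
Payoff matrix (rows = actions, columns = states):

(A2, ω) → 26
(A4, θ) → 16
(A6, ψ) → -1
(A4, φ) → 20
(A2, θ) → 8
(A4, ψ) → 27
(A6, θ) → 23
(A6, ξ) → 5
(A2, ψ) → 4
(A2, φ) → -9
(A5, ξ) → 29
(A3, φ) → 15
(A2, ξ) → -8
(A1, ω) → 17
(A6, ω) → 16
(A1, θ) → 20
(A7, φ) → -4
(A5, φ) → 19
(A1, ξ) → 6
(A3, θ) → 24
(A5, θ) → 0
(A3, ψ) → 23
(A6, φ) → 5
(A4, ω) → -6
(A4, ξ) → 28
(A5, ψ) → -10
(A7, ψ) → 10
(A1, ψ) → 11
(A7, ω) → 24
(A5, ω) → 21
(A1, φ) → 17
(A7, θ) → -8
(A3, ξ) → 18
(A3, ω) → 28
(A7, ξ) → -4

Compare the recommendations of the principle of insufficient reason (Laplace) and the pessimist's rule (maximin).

laplace → A3; maximin → A3 (agree)

Row averages: A1=14.2, A2=4.2, A3=21.6, A4=17, A5=11.8, A6=9.6, A7=3.6
Highest average = 21.6 → A3.
Row minima: A1=6, A2=-9, A3=15, A4=-6, A5=-10, A6=-1, A7=-8
Best worst-case = 15 → A3.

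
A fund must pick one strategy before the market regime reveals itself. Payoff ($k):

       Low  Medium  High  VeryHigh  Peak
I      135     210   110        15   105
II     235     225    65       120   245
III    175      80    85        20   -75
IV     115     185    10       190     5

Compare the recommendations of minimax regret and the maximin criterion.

Column bests: Low=235, Medium=225, High=110, VeryHigh=190, Peak=245.
I regrets: 100, 15, 0, 175, 140 → max 175
II regrets: 0, 0, 45, 70, 0 → max 70
III regrets: 60, 145, 25, 170, 320 → max 320
IV regrets: 120, 40, 100, 0, 240 → max 240
Smallest max regret = 70 → II.
Row minima: I=15, II=65, III=-75, IV=5
Best worst-case = 65 → II.

minimax regret → II; maximin → II (agree)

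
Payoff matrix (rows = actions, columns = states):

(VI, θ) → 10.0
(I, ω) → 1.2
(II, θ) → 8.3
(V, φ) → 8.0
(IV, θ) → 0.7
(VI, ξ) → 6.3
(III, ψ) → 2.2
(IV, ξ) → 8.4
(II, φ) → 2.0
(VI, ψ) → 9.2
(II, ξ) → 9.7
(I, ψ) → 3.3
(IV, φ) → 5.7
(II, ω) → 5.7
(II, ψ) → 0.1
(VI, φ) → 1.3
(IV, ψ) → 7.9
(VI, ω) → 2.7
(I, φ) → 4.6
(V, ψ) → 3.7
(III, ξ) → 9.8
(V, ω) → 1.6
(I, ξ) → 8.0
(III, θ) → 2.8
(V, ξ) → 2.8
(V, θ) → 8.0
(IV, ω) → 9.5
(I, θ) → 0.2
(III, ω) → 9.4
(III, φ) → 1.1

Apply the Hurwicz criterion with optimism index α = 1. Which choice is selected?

I: 1·8.0 + 0·0.2 = 8
II: 1·9.7 + 0·0.1 = 9.7
III: 1·9.8 + 0·1.1 = 9.8
IV: 1·9.5 + 0·0.7 = 9.5
V: 1·8.0 + 0·1.6 = 8
VI: 1·10.0 + 0·1.3 = 10
Highest Hurwicz score = 10 → VI.

VI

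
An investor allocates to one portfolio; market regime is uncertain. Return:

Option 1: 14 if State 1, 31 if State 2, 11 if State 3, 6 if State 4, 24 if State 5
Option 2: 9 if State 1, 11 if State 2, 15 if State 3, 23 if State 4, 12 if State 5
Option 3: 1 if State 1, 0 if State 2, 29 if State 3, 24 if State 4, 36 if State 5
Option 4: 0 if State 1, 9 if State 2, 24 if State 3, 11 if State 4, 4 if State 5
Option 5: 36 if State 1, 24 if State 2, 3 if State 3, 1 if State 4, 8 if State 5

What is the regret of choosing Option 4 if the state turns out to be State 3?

5

Best payoff under State 3 is 29.
Regret = 29 − 24 = 5.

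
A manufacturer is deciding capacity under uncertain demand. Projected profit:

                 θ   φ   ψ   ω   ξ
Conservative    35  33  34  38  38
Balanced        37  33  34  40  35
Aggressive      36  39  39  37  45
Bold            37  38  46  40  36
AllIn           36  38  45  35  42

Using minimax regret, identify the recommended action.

Column bests: θ=37, φ=39, ψ=46, ω=40, ξ=45.
Conservative regrets: 2, 6, 12, 2, 7 → max 12
Balanced regrets: 0, 6, 12, 0, 10 → max 12
Aggressive regrets: 1, 0, 7, 3, 0 → max 7
Bold regrets: 0, 1, 0, 0, 9 → max 9
AllIn regrets: 1, 1, 1, 5, 3 → max 5
Smallest max regret = 5 → AllIn.

AllIn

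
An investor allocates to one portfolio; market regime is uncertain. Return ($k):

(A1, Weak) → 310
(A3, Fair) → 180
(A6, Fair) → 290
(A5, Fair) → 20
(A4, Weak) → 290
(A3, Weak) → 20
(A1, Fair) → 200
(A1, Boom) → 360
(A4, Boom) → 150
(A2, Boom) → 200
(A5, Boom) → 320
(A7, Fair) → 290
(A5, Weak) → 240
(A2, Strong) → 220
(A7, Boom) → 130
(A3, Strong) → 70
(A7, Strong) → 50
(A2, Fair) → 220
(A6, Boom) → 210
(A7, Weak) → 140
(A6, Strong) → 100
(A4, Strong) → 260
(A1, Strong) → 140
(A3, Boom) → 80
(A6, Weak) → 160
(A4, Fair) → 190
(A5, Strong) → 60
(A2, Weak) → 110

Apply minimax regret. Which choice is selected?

A1

Column bests: Weak=310, Fair=290, Strong=260, Boom=360.
A1 regrets: 0, 90, 120, 0 → max 120
A2 regrets: 200, 70, 40, 160 → max 200
A3 regrets: 290, 110, 190, 280 → max 290
A4 regrets: 20, 100, 0, 210 → max 210
A5 regrets: 70, 270, 200, 40 → max 270
A6 regrets: 150, 0, 160, 150 → max 160
A7 regrets: 170, 0, 210, 230 → max 230
Smallest max regret = 120 → A1.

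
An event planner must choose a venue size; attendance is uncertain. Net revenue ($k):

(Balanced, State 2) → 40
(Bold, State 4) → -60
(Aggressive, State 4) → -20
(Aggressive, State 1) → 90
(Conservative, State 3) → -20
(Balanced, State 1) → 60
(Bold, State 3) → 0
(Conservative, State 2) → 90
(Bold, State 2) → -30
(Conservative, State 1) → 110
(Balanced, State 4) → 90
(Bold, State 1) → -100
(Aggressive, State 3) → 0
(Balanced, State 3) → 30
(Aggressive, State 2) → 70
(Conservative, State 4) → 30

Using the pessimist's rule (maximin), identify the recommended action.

Balanced

Row minima: Conservative=-20, Balanced=30, Aggressive=-20, Bold=-100
Best worst-case = 30 → Balanced.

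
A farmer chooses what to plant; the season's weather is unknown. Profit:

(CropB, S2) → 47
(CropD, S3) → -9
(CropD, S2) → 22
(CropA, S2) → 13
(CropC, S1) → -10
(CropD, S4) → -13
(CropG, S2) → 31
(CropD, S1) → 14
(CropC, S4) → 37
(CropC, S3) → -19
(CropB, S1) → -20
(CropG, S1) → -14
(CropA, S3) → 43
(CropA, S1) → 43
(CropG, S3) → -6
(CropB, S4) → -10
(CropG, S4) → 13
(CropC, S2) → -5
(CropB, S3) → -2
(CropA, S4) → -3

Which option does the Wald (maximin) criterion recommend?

Row minima: CropC=-19, CropB=-20, CropG=-14, CropA=-3, CropD=-13
Best worst-case = -3 → CropA.

CropA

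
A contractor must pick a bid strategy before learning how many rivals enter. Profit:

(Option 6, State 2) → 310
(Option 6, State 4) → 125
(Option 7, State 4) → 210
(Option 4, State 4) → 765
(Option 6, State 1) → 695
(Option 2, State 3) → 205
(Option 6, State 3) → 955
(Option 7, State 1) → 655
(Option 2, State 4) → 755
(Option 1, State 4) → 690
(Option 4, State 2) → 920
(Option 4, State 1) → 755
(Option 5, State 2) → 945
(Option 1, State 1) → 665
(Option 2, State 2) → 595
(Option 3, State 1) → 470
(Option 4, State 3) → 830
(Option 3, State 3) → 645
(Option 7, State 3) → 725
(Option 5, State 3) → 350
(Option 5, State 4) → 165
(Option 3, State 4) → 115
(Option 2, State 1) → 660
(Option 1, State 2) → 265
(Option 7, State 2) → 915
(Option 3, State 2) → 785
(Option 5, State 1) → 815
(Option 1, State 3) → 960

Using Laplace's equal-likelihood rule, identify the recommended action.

Option 4

Row averages: Option 1=645, Option 2=553.75, Option 3=503.75, Option 4=817.5, Option 5=568.75, Option 6=521.25, Option 7=626.25
Highest average = 817.5 → Option 4.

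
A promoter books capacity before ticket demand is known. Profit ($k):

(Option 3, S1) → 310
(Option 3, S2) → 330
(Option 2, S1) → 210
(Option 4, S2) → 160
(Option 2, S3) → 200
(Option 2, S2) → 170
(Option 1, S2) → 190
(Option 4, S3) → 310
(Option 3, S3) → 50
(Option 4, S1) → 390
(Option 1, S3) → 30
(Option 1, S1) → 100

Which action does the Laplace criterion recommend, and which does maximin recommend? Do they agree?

laplace → Option 4; maximin → Option 2 (disagree)

Row averages: Option 1=320/3, Option 2=580/3, Option 3=230, Option 4=860/3
Highest average = 860/3 → Option 4.
Row minima: Option 1=30, Option 2=170, Option 3=50, Option 4=160
Best worst-case = 170 → Option 2.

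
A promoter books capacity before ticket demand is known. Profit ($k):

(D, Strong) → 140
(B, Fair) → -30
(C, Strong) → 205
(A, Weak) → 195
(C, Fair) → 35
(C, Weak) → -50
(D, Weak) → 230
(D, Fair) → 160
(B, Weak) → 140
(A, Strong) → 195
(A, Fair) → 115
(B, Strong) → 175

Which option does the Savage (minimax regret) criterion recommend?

Column bests: Weak=230, Fair=160, Strong=205.
A regrets: 35, 45, 10 → max 45
B regrets: 90, 190, 30 → max 190
C regrets: 280, 125, 0 → max 280
D regrets: 0, 0, 65 → max 65
Smallest max regret = 45 → A.

A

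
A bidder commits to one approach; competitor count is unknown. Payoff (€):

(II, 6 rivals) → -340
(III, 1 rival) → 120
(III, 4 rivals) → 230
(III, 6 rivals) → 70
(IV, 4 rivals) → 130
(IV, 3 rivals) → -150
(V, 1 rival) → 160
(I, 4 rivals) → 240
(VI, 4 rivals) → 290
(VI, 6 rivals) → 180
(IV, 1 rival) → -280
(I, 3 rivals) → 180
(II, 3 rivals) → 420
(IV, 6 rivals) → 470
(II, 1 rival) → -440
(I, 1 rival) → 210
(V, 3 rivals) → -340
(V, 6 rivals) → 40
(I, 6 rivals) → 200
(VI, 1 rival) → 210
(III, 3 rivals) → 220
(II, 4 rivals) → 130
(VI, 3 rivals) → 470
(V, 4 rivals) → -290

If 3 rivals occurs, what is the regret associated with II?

50

Best payoff under 3 rivals is 470.
Regret = 470 − 420 = 50.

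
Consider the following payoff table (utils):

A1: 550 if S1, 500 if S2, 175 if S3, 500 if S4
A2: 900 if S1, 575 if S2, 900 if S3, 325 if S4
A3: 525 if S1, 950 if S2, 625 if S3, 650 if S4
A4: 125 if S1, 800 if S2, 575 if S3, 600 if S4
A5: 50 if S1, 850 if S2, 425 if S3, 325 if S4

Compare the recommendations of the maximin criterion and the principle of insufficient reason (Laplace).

maximin → A3; laplace → A3 (agree)

Row minima: A1=175, A2=325, A3=525, A4=125, A5=50
Best worst-case = 525 → A3.
Row averages: A1=431.25, A2=675, A3=687.5, A4=525, A5=412.5
Highest average = 687.5 → A3.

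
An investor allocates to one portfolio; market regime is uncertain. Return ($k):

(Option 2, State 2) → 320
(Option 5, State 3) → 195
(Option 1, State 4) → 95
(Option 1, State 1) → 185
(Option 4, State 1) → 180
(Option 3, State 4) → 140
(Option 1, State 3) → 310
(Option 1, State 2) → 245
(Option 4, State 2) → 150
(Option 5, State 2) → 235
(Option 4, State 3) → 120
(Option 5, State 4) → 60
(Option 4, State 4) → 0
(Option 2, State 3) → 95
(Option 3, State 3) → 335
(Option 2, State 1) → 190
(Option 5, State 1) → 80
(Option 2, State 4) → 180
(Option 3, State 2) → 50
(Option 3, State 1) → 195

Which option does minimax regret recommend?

Column bests: State 1=195, State 2=320, State 3=335, State 4=180.
Option 1 regrets: 10, 75, 25, 85 → max 85
Option 2 regrets: 5, 0, 240, 0 → max 240
Option 3 regrets: 0, 270, 0, 40 → max 270
Option 4 regrets: 15, 170, 215, 180 → max 215
Option 5 regrets: 115, 85, 140, 120 → max 140
Smallest max regret = 85 → Option 1.

Option 1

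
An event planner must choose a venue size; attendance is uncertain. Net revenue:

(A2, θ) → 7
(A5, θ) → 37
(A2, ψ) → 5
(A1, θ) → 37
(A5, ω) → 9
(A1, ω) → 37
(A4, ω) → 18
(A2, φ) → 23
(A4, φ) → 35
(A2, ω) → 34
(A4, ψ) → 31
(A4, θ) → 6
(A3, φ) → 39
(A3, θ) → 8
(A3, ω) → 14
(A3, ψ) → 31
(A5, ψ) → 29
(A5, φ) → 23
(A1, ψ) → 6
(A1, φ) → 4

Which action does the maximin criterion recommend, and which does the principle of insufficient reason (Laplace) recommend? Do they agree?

maximin → A5; laplace → A5 (agree)

Row minima: A1=4, A2=5, A3=8, A4=6, A5=9
Best worst-case = 9 → A5.
Row averages: A1=21, A2=17.25, A3=23, A4=22.5, A5=24.5
Highest average = 24.5 → A5.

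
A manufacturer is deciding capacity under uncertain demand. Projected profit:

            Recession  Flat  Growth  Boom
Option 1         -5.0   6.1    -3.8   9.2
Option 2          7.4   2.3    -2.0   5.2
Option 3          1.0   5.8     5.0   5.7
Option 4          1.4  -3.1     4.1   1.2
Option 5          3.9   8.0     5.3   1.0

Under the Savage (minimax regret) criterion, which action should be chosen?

Option 3

Column bests: Recession=7.4, Flat=8.0, Growth=5.3, Boom=9.2.
Option 1 regrets: 12.4, 1.9, 9.1, 0.0 → max 12.4
Option 2 regrets: 0.0, 5.7, 7.3, 4.0 → max 7.3
Option 3 regrets: 6.4, 2.2, 0.3, 3.5 → max 6.4
Option 4 regrets: 6.0, 11.1, 1.2, 8.0 → max 11.1
Option 5 regrets: 3.5, 0.0, 0.0, 8.2 → max 8.2
Smallest max regret = 6.4 → Option 3.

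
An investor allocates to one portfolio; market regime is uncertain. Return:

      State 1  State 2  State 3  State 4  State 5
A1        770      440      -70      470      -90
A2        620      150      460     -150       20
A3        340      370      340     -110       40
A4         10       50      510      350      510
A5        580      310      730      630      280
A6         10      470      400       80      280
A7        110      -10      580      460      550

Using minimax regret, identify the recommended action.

A5

Column bests: State 1=770, State 2=470, State 3=730, State 4=630, State 5=550.
A1 regrets: 0, 30, 800, 160, 640 → max 800
A2 regrets: 150, 320, 270, 780, 530 → max 780
A3 regrets: 430, 100, 390, 740, 510 → max 740
A4 regrets: 760, 420, 220, 280, 40 → max 760
A5 regrets: 190, 160, 0, 0, 270 → max 270
A6 regrets: 760, 0, 330, 550, 270 → max 760
A7 regrets: 660, 480, 150, 170, 0 → max 660
Smallest max regret = 270 → A5.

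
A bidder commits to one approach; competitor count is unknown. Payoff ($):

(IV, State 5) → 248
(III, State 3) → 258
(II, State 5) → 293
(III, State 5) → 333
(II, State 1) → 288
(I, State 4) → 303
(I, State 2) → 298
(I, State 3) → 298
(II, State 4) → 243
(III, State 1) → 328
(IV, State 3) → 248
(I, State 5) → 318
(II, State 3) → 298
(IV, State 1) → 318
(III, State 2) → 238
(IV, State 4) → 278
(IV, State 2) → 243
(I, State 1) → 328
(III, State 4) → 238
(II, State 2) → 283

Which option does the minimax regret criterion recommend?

Column bests: State 1=328, State 2=298, State 3=298, State 4=303, State 5=333.
I regrets: 0, 0, 0, 0, 15 → max 15
II regrets: 40, 15, 0, 60, 40 → max 60
III regrets: 0, 60, 40, 65, 0 → max 65
IV regrets: 10, 55, 50, 25, 85 → max 85
Smallest max regret = 15 → I.

I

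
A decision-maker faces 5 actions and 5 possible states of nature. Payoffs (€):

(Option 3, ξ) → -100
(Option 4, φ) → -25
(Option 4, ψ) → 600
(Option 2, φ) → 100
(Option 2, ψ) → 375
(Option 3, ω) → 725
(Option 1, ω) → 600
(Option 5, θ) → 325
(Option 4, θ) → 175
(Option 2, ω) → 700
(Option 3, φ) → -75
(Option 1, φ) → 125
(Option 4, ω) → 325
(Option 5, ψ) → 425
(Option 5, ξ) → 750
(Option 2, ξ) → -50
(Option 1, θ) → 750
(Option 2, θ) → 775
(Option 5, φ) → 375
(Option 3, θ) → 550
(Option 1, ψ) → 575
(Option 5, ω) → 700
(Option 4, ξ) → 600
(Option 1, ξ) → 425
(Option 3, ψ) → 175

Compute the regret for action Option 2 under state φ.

275

Best payoff under φ is 375.
Regret = 375 − 100 = 275.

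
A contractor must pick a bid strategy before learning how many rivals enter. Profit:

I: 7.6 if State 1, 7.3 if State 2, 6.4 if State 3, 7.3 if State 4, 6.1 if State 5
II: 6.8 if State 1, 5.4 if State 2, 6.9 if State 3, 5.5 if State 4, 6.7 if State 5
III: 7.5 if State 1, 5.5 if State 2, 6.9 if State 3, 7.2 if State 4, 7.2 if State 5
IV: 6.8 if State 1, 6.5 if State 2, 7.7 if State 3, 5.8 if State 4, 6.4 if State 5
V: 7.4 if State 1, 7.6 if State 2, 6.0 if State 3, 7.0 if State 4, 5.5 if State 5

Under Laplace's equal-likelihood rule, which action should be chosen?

Row averages: I=6.94, II=6.26, III=6.86, IV=6.64, V=6.7
Highest average = 6.94 → I.

I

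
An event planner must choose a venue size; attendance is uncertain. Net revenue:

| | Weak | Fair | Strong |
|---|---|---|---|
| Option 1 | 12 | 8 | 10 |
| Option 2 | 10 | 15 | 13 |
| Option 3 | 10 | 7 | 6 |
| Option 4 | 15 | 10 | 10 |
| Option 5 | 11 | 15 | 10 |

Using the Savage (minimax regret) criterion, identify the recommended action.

Option 5

Column bests: Weak=15, Fair=15, Strong=13.
Option 1 regrets: 3, 7, 3 → max 7
Option 2 regrets: 5, 0, 0 → max 5
Option 3 regrets: 5, 8, 7 → max 8
Option 4 regrets: 0, 5, 3 → max 5
Option 5 regrets: 4, 0, 3 → max 4
Smallest max regret = 4 → Option 5.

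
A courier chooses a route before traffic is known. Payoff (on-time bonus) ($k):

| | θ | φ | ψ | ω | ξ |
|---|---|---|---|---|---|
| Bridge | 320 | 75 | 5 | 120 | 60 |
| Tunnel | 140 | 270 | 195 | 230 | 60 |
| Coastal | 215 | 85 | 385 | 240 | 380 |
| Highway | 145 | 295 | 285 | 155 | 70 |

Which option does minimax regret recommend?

Coastal

Column bests: θ=320, φ=295, ψ=385, ω=240, ξ=380.
Bridge regrets: 0, 220, 380, 120, 320 → max 380
Tunnel regrets: 180, 25, 190, 10, 320 → max 320
Coastal regrets: 105, 210, 0, 0, 0 → max 210
Highway regrets: 175, 0, 100, 85, 310 → max 310
Smallest max regret = 210 → Coastal.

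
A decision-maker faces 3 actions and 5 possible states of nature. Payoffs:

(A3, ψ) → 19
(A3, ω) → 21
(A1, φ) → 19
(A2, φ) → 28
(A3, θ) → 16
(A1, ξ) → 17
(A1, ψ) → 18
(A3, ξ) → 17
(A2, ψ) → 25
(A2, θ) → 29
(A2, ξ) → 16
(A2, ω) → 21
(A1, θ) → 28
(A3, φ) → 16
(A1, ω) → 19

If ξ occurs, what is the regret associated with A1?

0

Best payoff under ξ is 17.
Regret = 17 − 17 = 0.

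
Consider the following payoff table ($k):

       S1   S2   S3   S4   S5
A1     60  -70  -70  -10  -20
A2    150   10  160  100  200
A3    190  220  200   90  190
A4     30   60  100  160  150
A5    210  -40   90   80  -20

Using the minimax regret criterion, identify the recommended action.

A3

Column bests: S1=210, S2=220, S3=200, S4=160, S5=200.
A1 regrets: 150, 290, 270, 170, 220 → max 290
A2 regrets: 60, 210, 40, 60, 0 → max 210
A3 regrets: 20, 0, 0, 70, 10 → max 70
A4 regrets: 180, 160, 100, 0, 50 → max 180
A5 regrets: 0, 260, 110, 80, 220 → max 260
Smallest max regret = 70 → A3.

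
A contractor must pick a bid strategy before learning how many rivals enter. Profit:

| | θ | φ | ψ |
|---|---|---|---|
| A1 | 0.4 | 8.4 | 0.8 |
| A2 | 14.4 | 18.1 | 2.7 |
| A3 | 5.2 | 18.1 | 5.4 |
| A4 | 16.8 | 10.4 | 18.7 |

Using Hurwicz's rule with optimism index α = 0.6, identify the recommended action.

A1: 0.6·8.4 + 0.4·0.4 = 5.2
A2: 0.6·18.1 + 0.4·2.7 = 11.94
A3: 0.6·18.1 + 0.4·5.2 = 12.94
A4: 0.6·18.7 + 0.4·10.4 = 15.38
Highest Hurwicz score = 15.38 → A4.

A4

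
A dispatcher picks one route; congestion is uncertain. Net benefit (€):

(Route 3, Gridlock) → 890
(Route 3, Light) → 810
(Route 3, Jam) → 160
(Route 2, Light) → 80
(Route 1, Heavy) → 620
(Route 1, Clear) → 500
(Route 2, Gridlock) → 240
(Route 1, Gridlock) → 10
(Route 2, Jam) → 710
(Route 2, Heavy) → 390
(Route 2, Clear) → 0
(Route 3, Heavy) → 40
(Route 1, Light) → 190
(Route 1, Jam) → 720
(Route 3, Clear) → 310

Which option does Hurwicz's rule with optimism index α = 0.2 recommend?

Route 1: 0.2·720 + 0.8·10 = 152
Route 2: 0.2·710 + 0.8·0 = 142
Route 3: 0.2·890 + 0.8·40 = 210
Highest Hurwicz score = 210 → Route 3.

Route 3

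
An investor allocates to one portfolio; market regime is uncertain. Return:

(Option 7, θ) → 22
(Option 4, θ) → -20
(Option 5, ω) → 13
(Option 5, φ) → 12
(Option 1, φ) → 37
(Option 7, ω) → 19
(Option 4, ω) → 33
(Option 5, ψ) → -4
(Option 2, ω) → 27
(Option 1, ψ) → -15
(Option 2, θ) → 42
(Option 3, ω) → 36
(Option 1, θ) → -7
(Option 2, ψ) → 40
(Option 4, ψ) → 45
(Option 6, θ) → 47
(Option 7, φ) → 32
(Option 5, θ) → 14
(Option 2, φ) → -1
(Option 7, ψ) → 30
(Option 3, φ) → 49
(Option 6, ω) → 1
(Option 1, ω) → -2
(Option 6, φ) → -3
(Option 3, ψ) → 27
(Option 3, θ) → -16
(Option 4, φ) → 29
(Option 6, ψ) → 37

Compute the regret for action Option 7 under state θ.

25

Best payoff under θ is 47.
Regret = 47 − 22 = 25.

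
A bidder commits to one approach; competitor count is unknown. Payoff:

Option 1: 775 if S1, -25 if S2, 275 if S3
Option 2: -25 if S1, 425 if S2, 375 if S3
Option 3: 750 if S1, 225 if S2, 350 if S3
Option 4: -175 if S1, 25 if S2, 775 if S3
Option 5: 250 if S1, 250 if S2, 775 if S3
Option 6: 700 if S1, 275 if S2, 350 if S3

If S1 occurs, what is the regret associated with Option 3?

25

Best payoff under S1 is 775.
Regret = 775 − 750 = 25.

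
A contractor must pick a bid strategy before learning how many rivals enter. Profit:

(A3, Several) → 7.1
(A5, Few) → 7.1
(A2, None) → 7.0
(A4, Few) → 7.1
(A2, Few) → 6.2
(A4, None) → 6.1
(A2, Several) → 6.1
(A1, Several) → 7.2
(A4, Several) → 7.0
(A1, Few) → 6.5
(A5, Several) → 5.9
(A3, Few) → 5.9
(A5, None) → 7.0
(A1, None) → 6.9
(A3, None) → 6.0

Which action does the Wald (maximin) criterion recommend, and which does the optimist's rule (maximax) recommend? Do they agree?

maximin → A1; maximax → A1 (agree)

Row minima: A1=6.5, A2=6.1, A3=5.9, A4=6.1, A5=5.9
Best worst-case = 6.5 → A1.
Row maxima: A1=7.2, A2=7.0, A3=7.1, A4=7.1, A5=7.1
Best best-case = 7.2 → A1.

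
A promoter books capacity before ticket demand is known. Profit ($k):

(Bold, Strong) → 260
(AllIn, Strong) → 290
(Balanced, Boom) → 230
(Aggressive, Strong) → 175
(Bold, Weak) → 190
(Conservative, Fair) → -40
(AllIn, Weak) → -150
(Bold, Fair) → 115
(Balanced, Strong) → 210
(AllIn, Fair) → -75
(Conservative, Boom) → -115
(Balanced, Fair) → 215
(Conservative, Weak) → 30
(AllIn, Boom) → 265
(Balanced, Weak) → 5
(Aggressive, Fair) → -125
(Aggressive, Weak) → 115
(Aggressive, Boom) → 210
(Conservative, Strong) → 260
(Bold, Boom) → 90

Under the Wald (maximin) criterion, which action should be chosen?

Row minima: Conservative=-115, Balanced=5, Aggressive=-125, Bold=90, AllIn=-150
Best worst-case = 90 → Bold.

Bold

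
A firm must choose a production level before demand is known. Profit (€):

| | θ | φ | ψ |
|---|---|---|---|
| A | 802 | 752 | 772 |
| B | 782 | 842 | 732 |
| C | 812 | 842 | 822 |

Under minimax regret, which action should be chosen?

C

Column bests: θ=812, φ=842, ψ=822.
A regrets: 10, 90, 50 → max 90
B regrets: 30, 0, 90 → max 90
C regrets: 0, 0, 0 → max 0
Smallest max regret = 0 → C.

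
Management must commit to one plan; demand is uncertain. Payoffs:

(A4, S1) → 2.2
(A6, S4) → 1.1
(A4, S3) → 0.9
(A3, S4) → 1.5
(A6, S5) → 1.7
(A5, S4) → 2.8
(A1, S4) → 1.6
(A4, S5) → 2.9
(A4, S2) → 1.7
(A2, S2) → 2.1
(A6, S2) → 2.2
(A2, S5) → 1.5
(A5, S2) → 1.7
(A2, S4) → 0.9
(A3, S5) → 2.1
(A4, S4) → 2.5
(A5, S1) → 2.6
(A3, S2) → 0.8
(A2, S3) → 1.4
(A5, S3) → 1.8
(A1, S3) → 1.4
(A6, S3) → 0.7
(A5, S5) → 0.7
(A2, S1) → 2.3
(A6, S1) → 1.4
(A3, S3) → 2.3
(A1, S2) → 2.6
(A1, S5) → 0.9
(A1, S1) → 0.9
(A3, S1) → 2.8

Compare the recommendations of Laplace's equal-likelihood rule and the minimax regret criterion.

Row averages: A1=1.48, A2=1.64, A3=1.9, A4=2.04, A5=1.92, A6=1.42
Highest average = 2.04 → A4.
Column bests: S1=2.8, S2=2.6, S3=2.3, S4=2.8, S5=2.9.
A1 regrets: 1.9, 0.0, 0.9, 1.2, 2.0 → max 2.0
A2 regrets: 0.5, 0.5, 0.9, 1.9, 1.4 → max 1.9
A3 regrets: 0.0, 1.8, 0.0, 1.3, 0.8 → max 1.8
A4 regrets: 0.6, 0.9, 1.4, 0.3, 0.0 → max 1.4
A5 regrets: 0.2, 0.9, 0.5, 0.0, 2.2 → max 2.2
A6 regrets: 1.4, 0.4, 1.6, 1.7, 1.2 → max 1.7
Smallest max regret = 1.4 → A4.

laplace → A4; minimax regret → A4 (agree)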